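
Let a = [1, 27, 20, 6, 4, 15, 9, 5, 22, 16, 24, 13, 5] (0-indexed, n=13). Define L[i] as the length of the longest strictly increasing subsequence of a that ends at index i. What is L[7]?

3

   i    0    1    2    3    4    5    6    7    8    9   10   11   12
a[i]    1   27   20    6    4   15    9    5   22   16   24   13    5
L[i]    1    2    2    2    2    3    3    3    4    4    5    4    3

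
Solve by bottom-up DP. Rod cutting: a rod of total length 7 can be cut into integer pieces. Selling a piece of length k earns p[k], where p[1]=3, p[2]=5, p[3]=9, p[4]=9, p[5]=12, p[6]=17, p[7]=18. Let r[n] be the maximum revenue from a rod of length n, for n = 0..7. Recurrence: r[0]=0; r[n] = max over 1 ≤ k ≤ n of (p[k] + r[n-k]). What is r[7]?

   n    0    1    2    3    4    5    6    7
r[n]    0    3    6    9   12   15   18   21

21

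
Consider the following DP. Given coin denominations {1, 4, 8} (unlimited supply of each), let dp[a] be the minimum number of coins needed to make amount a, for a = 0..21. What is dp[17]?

 a  0  1  2  3  4  5  6  7  8  9 10 11 12 13 14 15 16 17 18 19 20 21
dp  0  1  2  3  1  2  3  4  1  2  3  4  2  3  4  5  2  3  4  5  3  4

3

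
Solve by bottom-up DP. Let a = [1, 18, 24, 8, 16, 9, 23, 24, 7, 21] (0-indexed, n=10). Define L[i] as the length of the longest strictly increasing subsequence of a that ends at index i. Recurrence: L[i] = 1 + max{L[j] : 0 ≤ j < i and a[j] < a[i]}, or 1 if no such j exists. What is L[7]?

5

   i    0    1    2    3    4    5    6    7    8    9
a[i]    1   18   24    8   16    9   23   24    7   21
L[i]    1    2    3    2    3    3    4    5    2    4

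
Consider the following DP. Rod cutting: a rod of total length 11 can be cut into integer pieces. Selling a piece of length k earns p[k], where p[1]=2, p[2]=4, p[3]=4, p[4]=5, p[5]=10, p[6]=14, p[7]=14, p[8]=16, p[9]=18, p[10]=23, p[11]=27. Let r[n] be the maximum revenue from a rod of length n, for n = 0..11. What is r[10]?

23

   n    0    1    2    3    4    5    6    7    8    9   10   11
r[n]    0    2    4    6    8   10   14   16   18   20   23   27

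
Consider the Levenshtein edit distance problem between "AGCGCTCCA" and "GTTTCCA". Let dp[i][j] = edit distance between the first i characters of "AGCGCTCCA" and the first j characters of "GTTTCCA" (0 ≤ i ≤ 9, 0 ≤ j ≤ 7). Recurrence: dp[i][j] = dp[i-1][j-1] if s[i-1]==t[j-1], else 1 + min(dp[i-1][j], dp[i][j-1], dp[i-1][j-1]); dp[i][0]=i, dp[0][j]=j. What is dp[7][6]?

5

   ''  G  T  T  T  C  C  A
''  0  1  2  3  4  5  6  7
 A  1  1  2  3  4  5  6  6
 G  2  1  2  3  4  5  6  7
 C  3  2  2  3  4  4  5  6
 G  4  3  3  3  4  5  5  6
 C  5  4  4  4  4  4  5  6
 T  6  5  4  4  4  5  5  6
 C  7  6  5  5  5  4  5  6
 C  8  7  6  6  6  5  4  5
 A  9  8  7  7  7  6  5  4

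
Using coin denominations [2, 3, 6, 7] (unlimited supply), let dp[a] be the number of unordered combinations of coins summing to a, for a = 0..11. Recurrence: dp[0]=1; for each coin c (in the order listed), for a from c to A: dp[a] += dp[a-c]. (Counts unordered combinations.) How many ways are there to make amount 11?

4

after  coin     0     1     2     3     4     5     6     7     8     9    10    11
          2     1     0     1     0     1     0     1     0     1     0     1     0
          3     1     0     1     1     1     1     2     1     2     2     2     2
          6     1     0     1     1     1     1     3     1     3     3     3     3
          7     1     0     1     1     1     1     3     2     3     4     4     4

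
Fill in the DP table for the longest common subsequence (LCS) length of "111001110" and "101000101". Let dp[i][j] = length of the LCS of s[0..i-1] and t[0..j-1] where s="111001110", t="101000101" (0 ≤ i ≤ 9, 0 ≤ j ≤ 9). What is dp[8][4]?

   ''  1  0  1  0  0  0  1  0  1
''  0  0  0  0  0  0  0  0  0  0
 1  0  1  1  1  1  1  1  1  1  1
 1  0  1  1  2  2  2  2  2  2  2
 1  0  1  1  2  2  2  2  3  3  3
 0  0  1  2  2  3  3  3  3  4  4
 0  0  1  2  2  3  4  4  4  4  4
 1  0  1  2  3  3  4  4  5  5  5
 1  0  1  2  3  3  4  4  5  5  6
 1  0  1  2  3  3  4  4  5  5  6
 0  0  1  2  3  4  4  5  5  6  6

3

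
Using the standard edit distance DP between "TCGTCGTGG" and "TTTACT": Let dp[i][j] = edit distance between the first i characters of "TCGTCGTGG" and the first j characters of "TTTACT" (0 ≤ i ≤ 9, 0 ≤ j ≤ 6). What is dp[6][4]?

4

   ''  T  T  T  A  C  T
''  0  1  2  3  4  5  6
 T  1  0  1  2  3  4  5
 C  2  1  1  2  3  3  4
 G  3  2  2  2  3  4  4
 T  4  3  2  2  3  4  4
 C  5  4  3  3  3  3  4
 G  6  5  4  4  4  4  4
 T  7  6  5  4  5  5  4
 G  8  7  6  5  5  6  5
 G  9  8  7  6  6  6  6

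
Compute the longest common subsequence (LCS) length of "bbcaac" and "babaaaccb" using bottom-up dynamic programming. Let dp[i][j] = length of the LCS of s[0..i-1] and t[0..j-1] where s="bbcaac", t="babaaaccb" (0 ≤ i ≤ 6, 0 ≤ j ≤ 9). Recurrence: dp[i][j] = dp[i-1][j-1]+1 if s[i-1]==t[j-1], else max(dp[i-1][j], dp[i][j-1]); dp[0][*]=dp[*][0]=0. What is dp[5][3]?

2

   ''  b  a  b  a  a  a  c  c  b
''  0  0  0  0  0  0  0  0  0  0
 b  0  1  1  1  1  1  1  1  1  1
 b  0  1  1  2  2  2  2  2  2  2
 c  0  1  1  2  2  2  2  3  3  3
 a  0  1  2  2  3  3  3  3  3  3
 a  0  1  2  2  3  4  4  4  4  4
 c  0  1  2  2  3  4  4  5  5  5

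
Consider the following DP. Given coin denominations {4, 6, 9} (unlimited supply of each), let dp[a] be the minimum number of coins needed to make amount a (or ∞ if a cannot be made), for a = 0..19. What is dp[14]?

3

 a  0  1  2  3  4  5  6  7  8  9 10 11 12 13 14 15 16 17 18 19
dp  0  -  -  -  1  -  1  -  2  1  2  -  2  2  3  2  3  3  2  3
(- denotes ∞ / unreachable)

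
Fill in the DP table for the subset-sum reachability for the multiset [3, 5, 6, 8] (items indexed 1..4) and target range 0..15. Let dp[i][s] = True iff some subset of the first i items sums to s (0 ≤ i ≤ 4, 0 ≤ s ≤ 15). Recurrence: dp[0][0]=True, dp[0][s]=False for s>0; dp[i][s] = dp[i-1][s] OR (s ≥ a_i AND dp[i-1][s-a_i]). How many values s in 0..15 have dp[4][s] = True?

9

i\s   0   1   2   3   4   5   6   7   8   9  10  11  12  13  14  15
  0   T   F   F   F   F   F   F   F   F   F   F   F   F   F   F   F
  1   T   F   F   T   F   F   F   F   F   F   F   F   F   F   F   F
  2   T   F   F   T   F   T   F   F   T   F   F   F   F   F   F   F
  3   T   F   F   T   F   T   T   F   T   T   F   T   F   F   T   F
  4   T   F   F   T   F   T   T   F   T   T   F   T   F   T   T   F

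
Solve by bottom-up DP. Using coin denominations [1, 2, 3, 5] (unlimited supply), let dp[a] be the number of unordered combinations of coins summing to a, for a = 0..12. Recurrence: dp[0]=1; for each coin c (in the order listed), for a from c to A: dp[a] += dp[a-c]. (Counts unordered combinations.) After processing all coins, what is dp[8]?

13

after  coin     0     1     2     3     4     5     6     7     8     9    10    11    12
          1     1     1     1     1     1     1     1     1     1     1     1     1     1
          2     1     1     2     2     3     3     4     4     5     5     6     6     7
          3     1     1     2     3     4     5     7     8    10    12    14    16    19
          5     1     1     2     3     4     6     8    10    13    16    20    24    29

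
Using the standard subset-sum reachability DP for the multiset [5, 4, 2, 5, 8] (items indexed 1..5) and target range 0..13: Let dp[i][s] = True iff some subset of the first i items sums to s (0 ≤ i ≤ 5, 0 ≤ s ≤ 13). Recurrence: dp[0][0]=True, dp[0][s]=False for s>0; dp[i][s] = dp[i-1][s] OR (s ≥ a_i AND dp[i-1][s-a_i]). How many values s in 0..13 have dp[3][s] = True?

8

i\s   0   1   2   3   4   5   6   7   8   9  10  11  12  13
  0   T   F   F   F   F   F   F   F   F   F   F   F   F   F
  1   T   F   F   F   F   T   F   F   F   F   F   F   F   F
  2   T   F   F   F   T   T   F   F   F   T   F   F   F   F
  3   T   F   T   F   T   T   T   T   F   T   F   T   F   F
  4   T   F   T   F   T   T   T   T   F   T   T   T   T   F
  5   T   F   T   F   T   T   T   T   T   T   T   T   T   T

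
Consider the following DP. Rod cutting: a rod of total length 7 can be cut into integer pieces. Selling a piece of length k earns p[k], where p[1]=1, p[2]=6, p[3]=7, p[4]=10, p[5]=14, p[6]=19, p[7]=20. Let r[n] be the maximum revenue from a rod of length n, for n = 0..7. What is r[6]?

   n    0    1    2    3    4    5    6    7
r[n]    0    1    6    7   12   14   19   20

19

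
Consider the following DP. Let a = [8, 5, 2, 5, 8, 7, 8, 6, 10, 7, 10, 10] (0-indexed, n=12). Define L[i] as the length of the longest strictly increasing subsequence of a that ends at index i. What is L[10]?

5

   i    0    1    2    3    4    5    6    7    8    9   10   11
a[i]    8    5    2    5    8    7    8    6   10    7   10   10
L[i]    1    1    1    2    3    3    4    3    5    4    5    5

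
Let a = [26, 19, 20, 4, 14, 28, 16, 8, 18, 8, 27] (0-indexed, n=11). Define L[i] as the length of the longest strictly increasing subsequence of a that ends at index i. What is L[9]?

   i    0    1    2    3    4    5    6    7    8    9   10
a[i]   26   19   20    4   14   28   16    8   18    8   27
L[i]    1    1    2    1    2    3    3    2    4    2    5

2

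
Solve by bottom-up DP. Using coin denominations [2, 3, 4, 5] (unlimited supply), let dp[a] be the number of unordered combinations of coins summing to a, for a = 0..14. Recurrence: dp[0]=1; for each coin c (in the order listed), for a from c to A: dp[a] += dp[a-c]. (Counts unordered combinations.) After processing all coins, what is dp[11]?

after  coin     0     1     2     3     4     5     6     7     8     9    10    11    12    13    14
          2     1     0     1     0     1     0     1     0     1     0     1     0     1     0     1
          3     1     0     1     1     1     1     2     1     2     2     2     2     3     2     3
          4     1     0     1     1     2     1     3     2     4     3     5     4     7     5     8
          5     1     0     1     1     2     2     3     3     5     5     7     7    10    10    13

7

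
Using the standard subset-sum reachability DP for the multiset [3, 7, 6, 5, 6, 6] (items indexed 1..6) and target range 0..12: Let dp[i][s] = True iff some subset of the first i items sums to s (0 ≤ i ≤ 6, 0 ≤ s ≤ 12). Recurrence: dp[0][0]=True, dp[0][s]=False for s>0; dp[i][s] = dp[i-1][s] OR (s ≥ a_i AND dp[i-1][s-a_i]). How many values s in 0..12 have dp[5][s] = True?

10

i\s   0   1   2   3   4   5   6   7   8   9  10  11  12
  0   T   F   F   F   F   F   F   F   F   F   F   F   F
  1   T   F   F   T   F   F   F   F   F   F   F   F   F
  2   T   F   F   T   F   F   F   T   F   F   T   F   F
  3   T   F   F   T   F   F   T   T   F   T   T   F   F
  4   T   F   F   T   F   T   T   T   T   T   T   T   T
  5   T   F   F   T   F   T   T   T   T   T   T   T   T
  6   T   F   F   T   F   T   T   T   T   T   T   T   T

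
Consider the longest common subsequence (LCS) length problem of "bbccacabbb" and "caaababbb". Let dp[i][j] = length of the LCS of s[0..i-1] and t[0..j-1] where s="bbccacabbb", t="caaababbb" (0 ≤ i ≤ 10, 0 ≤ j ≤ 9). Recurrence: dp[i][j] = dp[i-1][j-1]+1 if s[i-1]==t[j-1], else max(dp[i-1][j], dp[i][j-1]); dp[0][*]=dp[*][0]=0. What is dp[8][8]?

   ''  c  a  a  a  b  a  b  b  b
''  0  0  0  0  0  0  0  0  0  0
 b  0  0  0  0  0  1  1  1  1  1
 b  0  0  0  0  0  1  1  2  2  2
 c  0  1  1  1  1  1  1  2  2  2
 c  0  1  1  1  1  1  1  2  2  2
 a  0  1  2  2  2  2  2  2  2  2
 c  0  1  2  2  2  2  2  2  2  2
 a  0  1  2  3  3  3  3  3  3  3
 b  0  1  2  3  3  4  4  4  4  4
 b  0  1  2  3  3  4  4  5  5  5
 b  0  1  2  3  3  4  4  5  6  6

4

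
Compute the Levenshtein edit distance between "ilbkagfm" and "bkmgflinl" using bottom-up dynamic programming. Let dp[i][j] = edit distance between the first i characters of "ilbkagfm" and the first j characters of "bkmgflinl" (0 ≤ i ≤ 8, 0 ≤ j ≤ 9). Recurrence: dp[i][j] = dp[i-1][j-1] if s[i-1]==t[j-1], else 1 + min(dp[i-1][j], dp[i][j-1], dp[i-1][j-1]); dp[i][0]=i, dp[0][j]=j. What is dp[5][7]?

   ''  b  k  m  g  f  l  i  n  l
''  0  1  2  3  4  5  6  7  8  9
 i  1  1  2  3  4  5  6  6  7  8
 l  2  2  2  3  4  5  5  6  7  7
 b  3  2  3  3  4  5  6  6  7  8
 k  4  3  2  3  4  5  6  7  7  8
 a  5  4  3  3  4  5  6  7  8  8
 g  6  5  4  4  3  4  5  6  7  8
 f  7  6  5  5  4  3  4  5  6  7
 m  8  7  6  5  5  4  4  5  6  7

7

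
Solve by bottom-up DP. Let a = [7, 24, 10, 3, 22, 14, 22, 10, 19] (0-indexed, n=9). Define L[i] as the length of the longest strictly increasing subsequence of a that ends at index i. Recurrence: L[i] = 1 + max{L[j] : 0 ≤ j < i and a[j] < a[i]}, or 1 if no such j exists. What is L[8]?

4

   i    0    1    2    3    4    5    6    7    8
a[i]    7   24   10    3   22   14   22   10   19
L[i]    1    2    2    1    3    3    4    2    4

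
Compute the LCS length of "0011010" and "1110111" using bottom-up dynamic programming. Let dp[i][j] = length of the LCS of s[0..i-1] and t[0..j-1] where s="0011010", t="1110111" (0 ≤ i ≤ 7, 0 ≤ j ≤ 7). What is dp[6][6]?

4

   ''  1  1  1  0  1  1  1
''  0  0  0  0  0  0  0  0
 0  0  0  0  0  1  1  1  1
 0  0  0  0  0  1  1  1  1
 1  0  1  1  1  1  2  2  2
 1  0  1  2  2  2  2  3  3
 0  0  1  2  2  3  3  3  3
 1  0  1  2  3  3  4  4  4
 0  0  1  2  3  4  4  4  4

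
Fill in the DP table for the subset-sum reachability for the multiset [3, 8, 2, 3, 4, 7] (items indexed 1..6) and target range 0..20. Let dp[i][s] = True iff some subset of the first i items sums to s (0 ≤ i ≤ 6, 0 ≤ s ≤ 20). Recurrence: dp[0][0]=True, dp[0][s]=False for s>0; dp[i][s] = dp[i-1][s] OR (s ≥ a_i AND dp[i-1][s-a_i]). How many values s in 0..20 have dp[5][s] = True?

i\s   0   1   2   3   4   5   6   7   8   9  10  11  12  13  14  15  16  17  18  19  20
  0   T   F   F   F   F   F   F   F   F   F   F   F   F   F   F   F   F   F   F   F   F
  1   T   F   F   T   F   F   F   F   F   F   F   F   F   F   F   F   F   F   F   F   F
  2   T   F   F   T   F   F   F   F   T   F   F   T   F   F   F   F   F   F   F   F   F
  3   T   F   T   T   F   T   F   F   T   F   T   T   F   T   F   F   F   F   F   F   F
  4   T   F   T   T   F   T   T   F   T   F   T   T   F   T   T   F   T   F   F   F   F
  5   T   F   T   T   T   T   T   T   T   T   T   T   T   T   T   T   T   T   T   F   T
  6   T   F   T   T   T   T   T   T   T   T   T   T   T   T   T   T   T   T   T   T   T

19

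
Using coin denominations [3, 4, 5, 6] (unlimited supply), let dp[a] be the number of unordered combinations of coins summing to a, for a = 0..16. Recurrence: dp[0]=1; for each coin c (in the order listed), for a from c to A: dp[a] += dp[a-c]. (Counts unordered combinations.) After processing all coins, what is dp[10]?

3

after  coin     0     1     2     3     4     5     6     7     8     9    10    11    12    13    14    15    16
          3     1     0     0     1     0     0     1     0     0     1     0     0     1     0     0     1     0
          4     1     0     0     1     1     0     1     1     1     1     1     1     2     1     1     2     2
          5     1     0     0     1     1     1     1     1     2     2     2     2     3     3     3     4     4
          6     1     0     0     1     1     1     2     1     2     3     3     3     5     4     5     7     7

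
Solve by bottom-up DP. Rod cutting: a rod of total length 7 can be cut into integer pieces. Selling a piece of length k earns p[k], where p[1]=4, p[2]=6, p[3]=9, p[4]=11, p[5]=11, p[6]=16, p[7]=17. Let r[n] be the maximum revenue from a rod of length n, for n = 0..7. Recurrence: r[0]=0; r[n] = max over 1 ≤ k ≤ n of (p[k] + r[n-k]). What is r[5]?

20

   n    0    1    2    3    4    5    6    7
r[n]    0    4    8   12   16   20   24   28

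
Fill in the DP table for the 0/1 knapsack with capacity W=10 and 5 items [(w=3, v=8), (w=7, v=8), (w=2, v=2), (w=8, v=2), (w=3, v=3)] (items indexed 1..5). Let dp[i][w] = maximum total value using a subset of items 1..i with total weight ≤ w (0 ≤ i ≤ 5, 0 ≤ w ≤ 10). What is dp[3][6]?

10

i\w   0   1   2   3   4   5   6   7   8   9  10
  0   0   0   0   0   0   0   0   0   0   0   0
  1   0   0   0   8   8   8   8   8   8   8   8
  2   0   0   0   8   8   8   8   8   8   8  16
  3   0   0   2   8   8  10  10  10  10  10  16
  4   0   0   2   8   8  10  10  10  10  10  16
  5   0   0   2   8   8  10  11  11  13  13  16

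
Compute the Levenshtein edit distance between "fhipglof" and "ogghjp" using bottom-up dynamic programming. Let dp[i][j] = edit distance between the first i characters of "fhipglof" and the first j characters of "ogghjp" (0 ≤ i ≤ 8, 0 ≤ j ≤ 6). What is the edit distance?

   ''  o  g  g  h  j  p
''  0  1  2  3  4  5  6
 f  1  1  2  3  4  5  6
 h  2  2  2  3  3  4  5
 i  3  3  3  3  4  4  5
 p  4  4  4  4  4  5  4
 g  5  5  4  4  5  5  5
 l  6  6  5  5  5  6  6
 o  7  6  6  6  6  6  7
 f  8  7  7  7  7  7  7

7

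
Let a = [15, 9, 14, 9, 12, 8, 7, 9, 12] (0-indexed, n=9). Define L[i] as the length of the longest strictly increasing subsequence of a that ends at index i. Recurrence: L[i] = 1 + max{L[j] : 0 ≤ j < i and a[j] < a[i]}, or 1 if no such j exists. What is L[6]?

1

   i    0    1    2    3    4    5    6    7    8
a[i]   15    9   14    9   12    8    7    9   12
L[i]    1    1    2    1    2    1    1    2    3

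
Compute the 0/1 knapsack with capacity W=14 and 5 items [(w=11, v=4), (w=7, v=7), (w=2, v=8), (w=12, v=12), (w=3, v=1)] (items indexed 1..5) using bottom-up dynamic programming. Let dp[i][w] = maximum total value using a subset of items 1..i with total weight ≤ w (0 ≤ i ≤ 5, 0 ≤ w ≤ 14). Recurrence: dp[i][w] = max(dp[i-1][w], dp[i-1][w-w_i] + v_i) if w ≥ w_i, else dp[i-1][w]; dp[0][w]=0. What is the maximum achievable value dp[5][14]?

20

i\w   0   1   2   3   4   5   6   7   8   9  10  11  12  13  14
  0   0   0   0   0   0   0   0   0   0   0   0   0   0   0   0
  1   0   0   0   0   0   0   0   0   0   0   0   4   4   4   4
  2   0   0   0   0   0   0   0   7   7   7   7   7   7   7   7
  3   0   0   8   8   8   8   8   8   8  15  15  15  15  15  15
  4   0   0   8   8   8   8   8   8   8  15  15  15  15  15  20
  5   0   0   8   8   8   9   9   9   9  15  15  15  16  16  20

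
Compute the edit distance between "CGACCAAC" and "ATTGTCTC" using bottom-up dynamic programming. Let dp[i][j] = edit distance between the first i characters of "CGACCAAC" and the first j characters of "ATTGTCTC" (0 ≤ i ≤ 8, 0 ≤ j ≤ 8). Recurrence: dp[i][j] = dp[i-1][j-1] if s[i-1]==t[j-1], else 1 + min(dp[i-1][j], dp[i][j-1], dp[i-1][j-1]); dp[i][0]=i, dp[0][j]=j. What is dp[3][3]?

3

   ''  A  T  T  G  T  C  T  C
''  0  1  2  3  4  5  6  7  8
 C  1  1  2  3  4  5  5  6  7
 G  2  2  2  3  3  4  5  6  7
 A  3  2  3  3  4  4  5  6  7
 C  4  3  3  4  4  5  4  5  6
 C  5  4  4  4  5  5  5  5  5
 A  6  5  5  5  5  6  6  6  6
 A  7  6  6  6  6  6  7  7  7
 C  8  7  7  7  7  7  6  7  7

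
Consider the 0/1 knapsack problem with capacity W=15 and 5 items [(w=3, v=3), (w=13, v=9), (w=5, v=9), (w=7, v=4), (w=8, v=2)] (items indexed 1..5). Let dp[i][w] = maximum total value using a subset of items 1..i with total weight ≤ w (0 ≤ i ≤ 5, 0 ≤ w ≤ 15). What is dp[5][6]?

i\w   0   1   2   3   4   5   6   7   8   9  10  11  12  13  14  15
  0   0   0   0   0   0   0   0   0   0   0   0   0   0   0   0   0
  1   0   0   0   3   3   3   3   3   3   3   3   3   3   3   3   3
  2   0   0   0   3   3   3   3   3   3   3   3   3   3   9   9   9
  3   0   0   0   3   3   9   9   9  12  12  12  12  12  12  12  12
  4   0   0   0   3   3   9   9   9  12  12  12  12  13  13  13  16
  5   0   0   0   3   3   9   9   9  12  12  12  12  13  13  13  16

9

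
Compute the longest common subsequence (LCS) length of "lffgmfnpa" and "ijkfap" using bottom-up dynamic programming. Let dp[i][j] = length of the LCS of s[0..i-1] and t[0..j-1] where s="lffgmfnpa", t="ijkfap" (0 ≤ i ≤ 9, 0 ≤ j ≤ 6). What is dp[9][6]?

2

   ''  i  j  k  f  a  p
''  0  0  0  0  0  0  0
 l  0  0  0  0  0  0  0
 f  0  0  0  0  1  1  1
 f  0  0  0  0  1  1  1
 g  0  0  0  0  1  1  1
 m  0  0  0  0  1  1  1
 f  0  0  0  0  1  1  1
 n  0  0  0  0  1  1  1
 p  0  0  0  0  1  1  2
 a  0  0  0  0  1  2  2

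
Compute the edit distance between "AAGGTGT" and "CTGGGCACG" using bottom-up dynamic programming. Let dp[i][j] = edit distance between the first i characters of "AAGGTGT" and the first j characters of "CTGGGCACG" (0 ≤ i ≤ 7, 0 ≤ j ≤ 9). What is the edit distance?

7

   ''  C  T  G  G  G  C  A  C  G
''  0  1  2  3  4  5  6  7  8  9
 A  1  1  2  3  4  5  6  6  7  8
 A  2  2  2  3  4  5  6  6  7  8
 G  3  3  3  2  3  4  5  6  7  7
 G  4  4  4  3  2  3  4  5  6  7
 T  5  5  4  4  3  3  4  5  6  7
 G  6  6  5  4  4  3  4  5  6  6
 T  7  7  6  5  5  4  4  5  6  7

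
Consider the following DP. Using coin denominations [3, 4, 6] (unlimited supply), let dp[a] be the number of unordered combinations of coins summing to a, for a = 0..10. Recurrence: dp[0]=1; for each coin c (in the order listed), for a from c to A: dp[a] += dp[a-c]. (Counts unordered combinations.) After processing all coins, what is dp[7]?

after  coin     0     1     2     3     4     5     6     7     8     9    10
          3     1     0     0     1     0     0     1     0     0     1     0
          4     1     0     0     1     1     0     1     1     1     1     1
          6     1     0     0     1     1     0     2     1     1     2     2

1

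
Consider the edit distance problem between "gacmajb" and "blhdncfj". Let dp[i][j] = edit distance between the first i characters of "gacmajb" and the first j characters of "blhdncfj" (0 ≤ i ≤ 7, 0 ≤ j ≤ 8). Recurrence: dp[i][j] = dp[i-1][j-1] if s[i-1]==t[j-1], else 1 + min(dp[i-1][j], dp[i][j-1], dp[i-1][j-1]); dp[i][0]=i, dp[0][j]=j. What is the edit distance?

8

   ''  b  l  h  d  n  c  f  j
''  0  1  2  3  4  5  6  7  8
 g  1  1  2  3  4  5  6  7  8
 a  2  2  2  3  4  5  6  7  8
 c  3  3  3  3  4  5  5  6  7
 m  4  4  4  4  4  5  6  6  7
 a  5  5  5  5  5  5  6  7  7
 j  6  6  6  6  6  6  6  7  7
 b  7  6  7  7  7  7  7  7  8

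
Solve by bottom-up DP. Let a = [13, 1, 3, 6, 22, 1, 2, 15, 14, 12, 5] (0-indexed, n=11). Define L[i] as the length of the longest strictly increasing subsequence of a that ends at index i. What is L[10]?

   i    0    1    2    3    4    5    6    7    8    9   10
a[i]   13    1    3    6   22    1    2   15   14   12    5
L[i]    1    1    2    3    4    1    2    4    4    4    3

3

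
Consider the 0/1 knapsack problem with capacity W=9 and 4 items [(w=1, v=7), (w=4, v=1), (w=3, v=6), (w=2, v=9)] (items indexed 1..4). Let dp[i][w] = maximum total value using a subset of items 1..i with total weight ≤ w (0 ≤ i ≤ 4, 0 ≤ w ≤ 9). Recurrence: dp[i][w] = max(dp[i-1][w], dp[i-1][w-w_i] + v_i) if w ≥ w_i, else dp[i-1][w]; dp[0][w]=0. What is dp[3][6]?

i\w   0   1   2   3   4   5   6   7   8   9
  0   0   0   0   0   0   0   0   0   0   0
  1   0   7   7   7   7   7   7   7   7   7
  2   0   7   7   7   7   8   8   8   8   8
  3   0   7   7   7  13  13  13  13  14  14
  4   0   7   9  16  16  16  22  22  22  22

13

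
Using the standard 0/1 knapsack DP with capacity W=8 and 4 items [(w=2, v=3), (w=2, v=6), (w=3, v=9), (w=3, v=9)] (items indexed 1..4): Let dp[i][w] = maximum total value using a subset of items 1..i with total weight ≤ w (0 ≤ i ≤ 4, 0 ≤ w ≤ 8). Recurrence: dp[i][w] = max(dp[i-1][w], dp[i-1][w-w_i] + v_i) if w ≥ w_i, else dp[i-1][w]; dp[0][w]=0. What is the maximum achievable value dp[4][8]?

24

i\w   0   1   2   3   4   5   6   7   8
  0   0   0   0   0   0   0   0   0   0
  1   0   0   3   3   3   3   3   3   3
  2   0   0   6   6   9   9   9   9   9
  3   0   0   6   9   9  15  15  18  18
  4   0   0   6   9   9  15  18  18  24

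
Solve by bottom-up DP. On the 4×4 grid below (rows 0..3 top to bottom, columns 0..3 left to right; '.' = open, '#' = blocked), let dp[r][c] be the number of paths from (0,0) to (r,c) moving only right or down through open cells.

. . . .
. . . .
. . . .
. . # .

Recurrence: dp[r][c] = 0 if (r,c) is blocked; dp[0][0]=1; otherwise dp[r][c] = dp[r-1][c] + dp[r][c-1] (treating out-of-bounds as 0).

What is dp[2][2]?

6

r\c   0   1   2   3
  0   1   1   1   1
  1   1   2   3   4
  2   1   3   6  10
  3   1   4   0  10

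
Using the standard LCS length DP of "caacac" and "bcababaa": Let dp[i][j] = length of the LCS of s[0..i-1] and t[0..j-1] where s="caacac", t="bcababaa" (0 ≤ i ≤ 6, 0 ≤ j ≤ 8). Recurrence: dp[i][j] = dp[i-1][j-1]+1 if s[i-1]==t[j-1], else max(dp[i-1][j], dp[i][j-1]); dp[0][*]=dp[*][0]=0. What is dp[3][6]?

3

   ''  b  c  a  b  a  b  a  a
''  0  0  0  0  0  0  0  0  0
 c  0  0  1  1  1  1  1  1  1
 a  0  0  1  2  2  2  2  2  2
 a  0  0  1  2  2  3  3  3  3
 c  0  0  1  2  2  3  3  3  3
 a  0  0  1  2  2  3  3  4  4
 c  0  0  1  2  2  3  3  4  4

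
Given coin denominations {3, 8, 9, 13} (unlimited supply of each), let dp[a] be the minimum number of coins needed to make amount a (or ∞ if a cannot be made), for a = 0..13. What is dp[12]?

2

 a  0  1  2  3  4  5  6  7  8  9 10 11 12 13
dp  0  -  -  1  -  -  2  -  1  1  -  2  2  1
(- denotes ∞ / unreachable)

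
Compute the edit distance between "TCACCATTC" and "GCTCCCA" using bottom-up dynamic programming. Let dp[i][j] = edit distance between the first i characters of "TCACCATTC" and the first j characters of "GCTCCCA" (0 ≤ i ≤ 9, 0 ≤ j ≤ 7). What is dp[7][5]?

4

   ''  G  C  T  C  C  C  A
''  0  1  2  3  4  5  6  7
 T  1  1  2  2  3  4  5  6
 C  2  2  1  2  2  3  4  5
 A  3  3  2  2  3  3  4  4
 C  4  4  3  3  2  3  3  4
 C  5  5  4  4  3  2  3  4
 A  6  6  5  5  4  3  3  3
 T  7  7  6  5  5  4  4  4
 T  8  8  7  6  6  5  5  5
 C  9  9  8  7  6  6  5  6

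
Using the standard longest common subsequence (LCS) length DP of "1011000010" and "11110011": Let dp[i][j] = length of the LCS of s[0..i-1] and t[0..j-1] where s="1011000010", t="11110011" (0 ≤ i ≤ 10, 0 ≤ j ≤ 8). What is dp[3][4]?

2

   ''  1  1  1  1  0  0  1  1
''  0  0  0  0  0  0  0  0  0
 1  0  1  1  1  1  1  1  1  1
 0  0  1  1  1  1  2  2  2  2
 1  0  1  2  2  2  2  2  3  3
 1  0  1  2  3  3  3  3  3  4
 0  0  1  2  3  3  4  4  4  4
 0  0  1  2  3  3  4  5  5  5
 0  0  1  2  3  3  4  5  5  5
 0  0  1  2  3  3  4  5  5  5
 1  0  1  2  3  4  4  5  6  6
 0  0  1  2  3  4  5  5  6  6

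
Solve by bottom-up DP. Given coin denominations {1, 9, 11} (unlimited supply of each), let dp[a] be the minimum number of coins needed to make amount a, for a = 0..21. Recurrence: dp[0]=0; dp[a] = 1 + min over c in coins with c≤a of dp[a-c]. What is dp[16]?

 a  0  1  2  3  4  5  6  7  8  9 10 11 12 13 14 15 16 17 18 19 20 21
dp  0  1  2  3  4  5  6  7  8  1  2  1  2  3  4  5  6  7  2  3  2  3

6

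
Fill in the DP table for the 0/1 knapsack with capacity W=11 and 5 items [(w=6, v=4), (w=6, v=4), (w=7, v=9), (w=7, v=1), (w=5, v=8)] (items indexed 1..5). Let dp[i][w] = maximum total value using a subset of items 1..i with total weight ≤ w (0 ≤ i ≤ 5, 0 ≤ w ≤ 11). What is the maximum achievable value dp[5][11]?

12

i\w   0   1   2   3   4   5   6   7   8   9  10  11
  0   0   0   0   0   0   0   0   0   0   0   0   0
  1   0   0   0   0   0   0   4   4   4   4   4   4
  2   0   0   0   0   0   0   4   4   4   4   4   4
  3   0   0   0   0   0   0   4   9   9   9   9   9
  4   0   0   0   0   0   0   4   9   9   9   9   9
  5   0   0   0   0   0   8   8   9   9   9   9  12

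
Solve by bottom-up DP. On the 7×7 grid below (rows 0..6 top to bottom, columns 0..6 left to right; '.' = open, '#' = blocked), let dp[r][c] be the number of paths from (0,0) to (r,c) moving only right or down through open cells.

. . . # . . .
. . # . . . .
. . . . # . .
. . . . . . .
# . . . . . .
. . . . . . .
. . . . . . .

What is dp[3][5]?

10

r\c   0   1   2   3   4   5   6
  0   1   1   1   0   0   0   0
  1   1   2   0   0   0   0   0
  2   1   3   3   3   0   0   0
  3   1   4   7  10  10  10  10
  4   0   4  11  21  31  41  51
  5   0   4  15  36  67 108 159
  6   0   4  19  55 122 230 389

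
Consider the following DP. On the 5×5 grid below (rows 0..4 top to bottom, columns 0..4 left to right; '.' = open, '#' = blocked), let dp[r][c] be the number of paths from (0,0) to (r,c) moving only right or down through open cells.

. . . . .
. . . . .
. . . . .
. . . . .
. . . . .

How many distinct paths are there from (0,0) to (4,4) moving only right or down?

70

r\c   0   1   2   3   4
  0   1   1   1   1   1
  1   1   2   3   4   5
  2   1   3   6  10  15
  3   1   4  10  20  35
  4   1   5  15  35  70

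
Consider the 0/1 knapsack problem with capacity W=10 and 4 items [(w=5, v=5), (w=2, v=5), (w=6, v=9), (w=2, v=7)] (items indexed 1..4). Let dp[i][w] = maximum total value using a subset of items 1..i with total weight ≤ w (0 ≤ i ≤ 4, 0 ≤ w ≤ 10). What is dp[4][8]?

i\w   0   1   2   3   4   5   6   7   8   9  10
  0   0   0   0   0   0   0   0   0   0   0   0
  1   0   0   0   0   0   5   5   5   5   5   5
  2   0   0   5   5   5   5   5  10  10  10  10
  3   0   0   5   5   5   5   9  10  14  14  14
  4   0   0   7   7  12  12  12  12  16  17  21

16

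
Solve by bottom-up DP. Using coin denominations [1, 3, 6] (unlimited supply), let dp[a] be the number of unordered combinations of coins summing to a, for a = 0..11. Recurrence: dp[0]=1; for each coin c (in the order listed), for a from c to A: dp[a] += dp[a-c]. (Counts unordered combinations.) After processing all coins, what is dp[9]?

6

after  coin     0     1     2     3     4     5     6     7     8     9    10    11
          1     1     1     1     1     1     1     1     1     1     1     1     1
          3     1     1     1     2     2     2     3     3     3     4     4     4
          6     1     1     1     2     2     2     4     4     4     6     6     6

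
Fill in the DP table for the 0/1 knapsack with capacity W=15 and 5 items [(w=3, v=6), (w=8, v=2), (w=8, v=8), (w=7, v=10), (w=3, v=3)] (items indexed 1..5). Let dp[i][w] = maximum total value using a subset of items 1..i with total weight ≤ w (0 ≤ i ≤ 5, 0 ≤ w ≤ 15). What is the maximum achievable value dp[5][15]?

i\w   0   1   2   3   4   5   6   7   8   9  10  11  12  13  14  15
  0   0   0   0   0   0   0   0   0   0   0   0   0   0   0   0   0
  1   0   0   0   6   6   6   6   6   6   6   6   6   6   6   6   6
  2   0   0   0   6   6   6   6   6   6   6   6   8   8   8   8   8
  3   0   0   0   6   6   6   6   6   8   8   8  14  14  14  14  14
  4   0   0   0   6   6   6   6  10  10  10  16  16  16  16  16  18
  5   0   0   0   6   6   6   9  10  10  10  16  16  16  19  19  19

19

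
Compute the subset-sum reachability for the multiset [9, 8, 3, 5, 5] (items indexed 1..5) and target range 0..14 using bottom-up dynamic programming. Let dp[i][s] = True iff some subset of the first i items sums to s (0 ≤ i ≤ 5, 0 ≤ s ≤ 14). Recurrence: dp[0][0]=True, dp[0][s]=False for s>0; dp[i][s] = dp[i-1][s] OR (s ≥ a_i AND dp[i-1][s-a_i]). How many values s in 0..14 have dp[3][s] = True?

6

i\s   0   1   2   3   4   5   6   7   8   9  10  11  12  13  14
  0   T   F   F   F   F   F   F   F   F   F   F   F   F   F   F
  1   T   F   F   F   F   F   F   F   F   T   F   F   F   F   F
  2   T   F   F   F   F   F   F   F   T   T   F   F   F   F   F
  3   T   F   F   T   F   F   F   F   T   T   F   T   T   F   F
  4   T   F   F   T   F   T   F   F   T   T   F   T   T   T   T
  5   T   F   F   T   F   T   F   F   T   T   T   T   T   T   T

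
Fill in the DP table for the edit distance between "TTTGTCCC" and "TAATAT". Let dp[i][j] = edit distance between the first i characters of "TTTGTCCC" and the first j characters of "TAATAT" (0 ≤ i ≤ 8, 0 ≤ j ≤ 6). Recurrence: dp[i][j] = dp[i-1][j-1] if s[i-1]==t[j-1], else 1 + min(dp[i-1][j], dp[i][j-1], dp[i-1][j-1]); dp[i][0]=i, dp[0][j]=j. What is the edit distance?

   ''  T  A  A  T  A  T
''  0  1  2  3  4  5  6
 T  1  0  1  2  3  4  5
 T  2  1  1  2  2  3  4
 T  3  2  2  2  2  3  3
 G  4  3  3  3  3  3  4
 T  5  4  4  4  3  4  3
 C  6  5  5  5  4  4  4
 C  7  6  6  6  5  5  5
 C  8  7  7  7  6  6  6

6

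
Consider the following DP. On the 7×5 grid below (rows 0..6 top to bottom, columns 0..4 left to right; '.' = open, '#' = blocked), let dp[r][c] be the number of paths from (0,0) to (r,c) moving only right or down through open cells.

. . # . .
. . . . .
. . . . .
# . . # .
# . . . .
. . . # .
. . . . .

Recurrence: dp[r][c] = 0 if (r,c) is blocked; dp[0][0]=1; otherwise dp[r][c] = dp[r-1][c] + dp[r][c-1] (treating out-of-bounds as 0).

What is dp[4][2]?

11

r\c   0   1   2   3   4
  0   1   1   0   0   0
  1   1   2   2   2   2
  2   1   3   5   7   9
  3   0   3   8   0   9
  4   0   3  11  11  20
  5   0   3  14   0  20
  6   0   3  17  17  37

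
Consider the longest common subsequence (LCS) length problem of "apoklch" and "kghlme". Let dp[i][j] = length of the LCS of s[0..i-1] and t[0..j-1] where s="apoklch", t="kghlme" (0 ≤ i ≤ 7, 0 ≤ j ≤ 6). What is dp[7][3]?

2

   ''  k  g  h  l  m  e
''  0  0  0  0  0  0  0
 a  0  0  0  0  0  0  0
 p  0  0  0  0  0  0  0
 o  0  0  0  0  0  0  0
 k  0  1  1  1  1  1  1
 l  0  1  1  1  2  2  2
 c  0  1  1  1  2  2  2
 h  0  1  1  2  2  2  2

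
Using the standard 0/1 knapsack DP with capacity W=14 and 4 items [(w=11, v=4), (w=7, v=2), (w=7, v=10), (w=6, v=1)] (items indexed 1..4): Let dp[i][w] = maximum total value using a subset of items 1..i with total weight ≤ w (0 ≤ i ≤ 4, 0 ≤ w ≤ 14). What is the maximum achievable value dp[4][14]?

i\w   0   1   2   3   4   5   6   7   8   9  10  11  12  13  14
  0   0   0   0   0   0   0   0   0   0   0   0   0   0   0   0
  1   0   0   0   0   0   0   0   0   0   0   0   4   4   4   4
  2   0   0   0   0   0   0   0   2   2   2   2   4   4   4   4
  3   0   0   0   0   0   0   0  10  10  10  10  10  10  10  12
  4   0   0   0   0   0   0   1  10  10  10  10  10  10  11  12

12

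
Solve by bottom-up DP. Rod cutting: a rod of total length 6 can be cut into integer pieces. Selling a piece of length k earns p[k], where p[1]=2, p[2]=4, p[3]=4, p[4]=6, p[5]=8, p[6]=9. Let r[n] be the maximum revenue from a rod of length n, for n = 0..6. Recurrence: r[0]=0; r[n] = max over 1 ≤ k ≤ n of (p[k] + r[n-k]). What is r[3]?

   n    0    1    2    3    4    5    6
r[n]    0    2    4    6    8   10   12

6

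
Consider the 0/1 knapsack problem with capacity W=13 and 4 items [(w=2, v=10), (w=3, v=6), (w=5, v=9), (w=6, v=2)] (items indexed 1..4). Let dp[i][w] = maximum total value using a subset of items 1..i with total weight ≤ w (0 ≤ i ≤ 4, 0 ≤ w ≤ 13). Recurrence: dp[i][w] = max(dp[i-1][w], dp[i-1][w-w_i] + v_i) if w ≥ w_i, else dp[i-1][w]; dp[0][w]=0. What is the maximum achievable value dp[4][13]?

25

i\w   0   1   2   3   4   5   6   7   8   9  10  11  12  13
  0   0   0   0   0   0   0   0   0   0   0   0   0   0   0
  1   0   0  10  10  10  10  10  10  10  10  10  10  10  10
  2   0   0  10  10  10  16  16  16  16  16  16  16  16  16
  3   0   0  10  10  10  16  16  19  19  19  25  25  25  25
  4   0   0  10  10  10  16  16  19  19  19  25  25  25  25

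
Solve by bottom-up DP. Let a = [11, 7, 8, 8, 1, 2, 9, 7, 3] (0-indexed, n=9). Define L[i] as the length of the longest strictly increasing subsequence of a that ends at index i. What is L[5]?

2

   i    0    1    2    3    4    5    6    7    8
a[i]   11    7    8    8    1    2    9    7    3
L[i]    1    1    2    2    1    2    3    3    3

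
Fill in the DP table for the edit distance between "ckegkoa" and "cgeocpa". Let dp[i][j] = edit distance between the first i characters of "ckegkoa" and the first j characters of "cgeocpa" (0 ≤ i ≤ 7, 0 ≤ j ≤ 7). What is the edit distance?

   ''  c  g  e  o  c  p  a
''  0  1  2  3  4  5  6  7
 c  1  0  1  2  3  4  5  6
 k  2  1  1  2  3  4  5  6
 e  3  2  2  1  2  3  4  5
 g  4  3  2  2  2  3  4  5
 k  5  4  3  3  3  3  4  5
 o  6  5  4  4  3  4  4  5
 a  7  6  5  5  4  4  5  4

4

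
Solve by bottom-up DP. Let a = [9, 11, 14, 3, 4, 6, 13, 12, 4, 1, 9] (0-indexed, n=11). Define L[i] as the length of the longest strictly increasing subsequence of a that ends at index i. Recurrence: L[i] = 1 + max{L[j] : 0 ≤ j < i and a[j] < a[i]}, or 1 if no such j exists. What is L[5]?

3

   i    0    1    2    3    4    5    6    7    8    9   10
a[i]    9   11   14    3    4    6   13   12    4    1    9
L[i]    1    2    3    1    2    3    4    4    2    1    4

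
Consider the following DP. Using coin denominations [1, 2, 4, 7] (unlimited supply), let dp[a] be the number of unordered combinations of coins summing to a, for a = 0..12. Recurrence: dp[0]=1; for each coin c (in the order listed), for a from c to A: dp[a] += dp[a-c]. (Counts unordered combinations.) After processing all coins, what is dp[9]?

after  coin     0     1     2     3     4     5     6     7     8     9    10    11    12
          1     1     1     1     1     1     1     1     1     1     1     1     1     1
          2     1     1     2     2     3     3     4     4     5     5     6     6     7
          4     1     1     2     2     4     4     6     6     9     9    12    12    16
          7     1     1     2     2     4     4     6     7    10    11    14    16    20

11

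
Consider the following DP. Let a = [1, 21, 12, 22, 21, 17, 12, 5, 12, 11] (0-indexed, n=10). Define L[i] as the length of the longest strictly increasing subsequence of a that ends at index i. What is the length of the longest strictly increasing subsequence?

3

   i    0    1    2    3    4    5    6    7    8    9
a[i]    1   21   12   22   21   17   12    5   12   11
L[i]    1    2    2    3    3    3    2    2    3    3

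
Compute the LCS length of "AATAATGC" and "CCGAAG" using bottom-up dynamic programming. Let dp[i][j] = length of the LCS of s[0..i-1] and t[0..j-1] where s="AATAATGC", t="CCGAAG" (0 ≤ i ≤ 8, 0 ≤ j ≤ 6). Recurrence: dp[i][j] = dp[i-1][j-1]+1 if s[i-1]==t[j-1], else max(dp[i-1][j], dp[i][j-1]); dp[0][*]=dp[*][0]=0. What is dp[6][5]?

2

   ''  C  C  G  A  A  G
''  0  0  0  0  0  0  0
 A  0  0  0  0  1  1  1
 A  0  0  0  0  1  2  2
 T  0  0  0  0  1  2  2
 A  0  0  0  0  1  2  2
 A  0  0  0  0  1  2  2
 T  0  0  0  0  1  2  2
 G  0  0  0  1  1  2  3
 C  0  1  1  1  1  2  3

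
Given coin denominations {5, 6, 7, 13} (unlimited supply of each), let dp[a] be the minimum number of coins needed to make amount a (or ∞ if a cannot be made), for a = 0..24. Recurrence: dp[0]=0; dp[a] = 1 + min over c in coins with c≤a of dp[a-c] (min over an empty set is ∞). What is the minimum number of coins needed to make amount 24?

 a  0  1  2  3  4  5  6  7  8  9 10 11 12 13 14 15 16 17 18 19 20 21 22 23 24
dp  0  -  -  -  -  1  1  1  -  -  2  2  2  1  2  3  3  3  2  2  2  3  4  3  3
(- denotes ∞ / unreachable)

3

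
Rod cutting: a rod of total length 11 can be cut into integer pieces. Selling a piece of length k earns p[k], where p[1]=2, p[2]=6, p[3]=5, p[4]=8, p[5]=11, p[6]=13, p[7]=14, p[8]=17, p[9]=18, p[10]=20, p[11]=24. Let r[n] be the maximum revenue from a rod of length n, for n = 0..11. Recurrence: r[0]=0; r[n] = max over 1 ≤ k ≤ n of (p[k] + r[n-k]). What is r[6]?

18

   n    0    1    2    3    4    5    6    7    8    9   10   11
r[n]    0    2    6    8   12   14   18   20   24   26   30   32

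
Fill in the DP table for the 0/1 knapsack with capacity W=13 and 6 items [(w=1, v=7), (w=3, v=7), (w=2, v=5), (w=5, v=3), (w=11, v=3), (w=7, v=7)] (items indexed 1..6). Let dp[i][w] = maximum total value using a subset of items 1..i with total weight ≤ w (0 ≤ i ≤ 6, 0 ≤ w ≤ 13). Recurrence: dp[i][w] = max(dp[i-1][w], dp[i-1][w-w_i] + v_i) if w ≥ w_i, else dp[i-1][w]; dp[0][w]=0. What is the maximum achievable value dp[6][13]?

i\w   0   1   2   3   4   5   6   7   8   9  10  11  12  13
  0   0   0   0   0   0   0   0   0   0   0   0   0   0   0
  1   0   7   7   7   7   7   7   7   7   7   7   7   7   7
  2   0   7   7   7  14  14  14  14  14  14  14  14  14  14
  3   0   7   7  12  14  14  19  19  19  19  19  19  19  19
  4   0   7   7  12  14  14  19  19  19  19  19  22  22  22
  5   0   7   7  12  14  14  19  19  19  19  19  22  22  22
  6   0   7   7  12  14  14  19  19  19  19  19  22  22  26

26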